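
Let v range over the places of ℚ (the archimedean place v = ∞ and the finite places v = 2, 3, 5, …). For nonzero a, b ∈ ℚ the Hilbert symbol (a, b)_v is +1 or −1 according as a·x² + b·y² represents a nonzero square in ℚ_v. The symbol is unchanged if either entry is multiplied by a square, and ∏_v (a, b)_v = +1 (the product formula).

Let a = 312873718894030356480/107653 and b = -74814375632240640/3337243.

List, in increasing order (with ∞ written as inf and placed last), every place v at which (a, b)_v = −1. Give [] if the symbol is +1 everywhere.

[2, 3, 5, 13, 17, 29, 31, 37]

(a, b) ≡ (139490, -4520940645) mod (ℚ^×)²; places V = {2, 3, 5, 7, 11, 13, 17, 29, 31, 37, 41, ∞}.
(a,b)_3: α=2, u≡2; β=1, v≡2 (mod 3); (2|3)=-1, (2|3)=-1; sign (−1)^0·-1^1·-1^2 = -1.
(a,b)_13: α=-3, u≡8; β=-3, v≡3 (mod 13); (8|13)=-1, (3|13)=+1; sign (−1)^0·-1^-3·+1^-3 = -1.
(a,b)_∞: sgn(139490)=+, sgn(-4520940645)=−, so +1.
(a,b)_29: α=3, u≡20; β=3, v≡8 (mod 29); (20|29)=+1, (8|29)=-1; sign (−1)^0·+1^3·-1^3 = -1.
(a,b)_31: α=0, u≡3; β=-1, v≡1 (mod 31); (3|31)=-1, (1|31)=+1; sign (−1)^0·-1^-1·+1^0 = -1.
(a,b)_2: α=17, β=16; u≡1, v≡3 (mod 8); ε(u)ε(v)=0·1, αω(v)=17·1, βω(u)=16·0; sum ≡ 1  ⇒  -1.
(a,b)_41: α=2, u≡10; β=1, v≡39 (mod 41); (10|41)=+1, (39|41)=+1; sign (−1)^0·+1^1·+1^2 = +1.
(a,b)_17: α=2, u≡6; β=1, v≡13 (mod 17); (6|17)=-1, (13|17)=+1; sign (−1)^0·-1^1·+1^2 = -1.
(a,b)_7: α=-2, u≡2; β=-2, v≡6 (mod 7); (2|7)=+1, (6|7)=-1; sign (−1)^0·+1^-2·-1^-2 = +1.
(a,b)_5: α=1, u≡2; β=1, v≡4 (mod 5); (2|5)=-1, (4|5)=+1; sign (−1)^0·-1^1·+1^1 = -1.
(a,b)_37: α=1, u≡12; β=1, v≡2 (mod 37); (12|37)=+1, (2|37)=-1; sign (−1)^0·+1^1·-1^1 = -1.
(a,b)_11: α=2, u≡7; β=2, v≡10 (mod 11); (7|11)=-1, (10|11)=-1; sign (−1)^0·-1^2·-1^2 = +1.
|Ram(139490, -4520940645)| = 8, even; anisotropic at {2, 3, 5, 13, 17, 29, 31, 37}.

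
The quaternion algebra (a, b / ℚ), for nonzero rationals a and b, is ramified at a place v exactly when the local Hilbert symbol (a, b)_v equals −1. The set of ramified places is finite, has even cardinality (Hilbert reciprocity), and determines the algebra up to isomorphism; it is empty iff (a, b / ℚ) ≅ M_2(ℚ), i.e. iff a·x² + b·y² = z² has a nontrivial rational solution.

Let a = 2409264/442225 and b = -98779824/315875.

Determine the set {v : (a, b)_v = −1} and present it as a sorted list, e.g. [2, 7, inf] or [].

(a, b) ≡ (11, -15785) mod (ℚ^×)²; places V = {2, 3, 5, 7, 11, 13, 19, 41, ∞}.
(a,b)_7: α=-2, u≡2; β=-1, v≡6 (mod 7); (2|7)=+1, (6|7)=-1; sign (−1)^0·+1^-1·-1^-2 = +1.
(a,b)_41: α=0, u≡19; β=1, v≡39 (mod 41); (19|41)=-1, (39|41)=+1; sign (−1)^0·-1^1·+1^0 = -1.
(a,b)_3: α=4, u≡2; β=4, v≡1 (mod 3); (2|3)=-1, (1|3)=+1; sign (−1)^0·-1^4·+1^4 = +1.
(a,b)_5: α=-2, u≡1; β=-3, v≡3 (mod 5); (1|5)=+1, (3|5)=-1; sign (−1)^0·+1^-3·-1^-2 = +1.
(a,b)_19: α=-2, u≡5; β=-2, v≡17 (mod 19); (5|19)=+1, (17|19)=+1; sign (−1)^0·+1^-2·+1^-2 = +1.
(a,b)_13: α=2, u≡2; β=2, v≡10 (mod 13); (2|13)=-1, (10|13)=+1; sign (−1)^0·-1^2·+1^2 = +1.
(a,b)_11: α=1, u≡1; β=1, v≡2 (mod 11); (1|11)=+1, (2|11)=-1; sign (−1)^1·+1^1·-1^1 = +1.
(a,b)_2: α=4, β=4; u≡3, v≡7 (mod 8); ε(u)ε(v)=1·1, αω(v)=4·0, βω(u)=4·1; sum ≡ 1  ⇒  -1.
(a,b)_∞: sgn(11)=+, sgn(-15785)=−, so +1.
|Ram(11, -15785)| = 2, even; anisotropic at {2, 41}.

[2, 41]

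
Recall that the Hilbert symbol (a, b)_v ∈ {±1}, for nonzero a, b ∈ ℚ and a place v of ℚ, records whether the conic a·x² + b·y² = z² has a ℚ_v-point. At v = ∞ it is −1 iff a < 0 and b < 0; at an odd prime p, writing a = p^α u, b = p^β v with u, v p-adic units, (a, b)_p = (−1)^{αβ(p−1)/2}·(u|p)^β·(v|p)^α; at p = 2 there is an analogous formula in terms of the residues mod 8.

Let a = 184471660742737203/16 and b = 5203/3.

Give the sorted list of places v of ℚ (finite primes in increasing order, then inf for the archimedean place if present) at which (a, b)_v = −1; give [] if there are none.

[3, 19, 23, 37]

Mod squares: a ≡ 695267, b ≡ 129. Check v ∈ {∞, 2, 3, 11, 19, 23, 37, 43}.
v=11: a=11^6·(≡3), b=11^2·(≡7) mod 11; (3|11)=+1, (7|11)=-1; (−1)^{6·2·5}·(+1)^2·(-1)^6 = +1.
v=2: v_2(a)=-4, v_2(b)=0; units ≡ 3, 1 (mod 8); ε·ε+αω+βω = 1·0+-4·0+0·1 ≡ 0  ⇒  (a,b)_2 = +1.
v=23: a=23^1·(≡17), b=23^0·(≡17) mod 23; (17|23)=-1, (17|23)=-1; (−1)^{1·0·11}·(-1)^0·(-1)^1 = -1.
v=19: a=19^1·(≡10), b=19^0·(≡18) mod 19; (10|19)=-1, (18|19)=-1; (−1)^{1·0·9}·(-1)^0·(-1)^1 = -1.
v=3: a=3^4·(≡2), b=3^-1·(≡1) mod 3; (2|3)=-1, (1|3)=+1; (−1)^{4·-1·1}·(-1)^-1·(+1)^4 = -1.
v=43: a=43^3·(≡31), b=43^1·(≡26) mod 43; (31|43)=+1, (26|43)=-1; (−1)^{3·1·21}·(+1)^1·(-1)^3 = +1.
v=∞: 695267 > 0 and 129 > 0  ⇒  (a,b)_∞ = +1.
v=37: a=37^1·(≡23), b=37^0·(≡20) mod 37; (23|37)=-1, (20|37)=-1; (−1)^{1·0·18}·(-1)^0·(-1)^1 = -1.
|Ram(695267, 129)| = 4, even; anisotropic at {3, 19, 23, 37}.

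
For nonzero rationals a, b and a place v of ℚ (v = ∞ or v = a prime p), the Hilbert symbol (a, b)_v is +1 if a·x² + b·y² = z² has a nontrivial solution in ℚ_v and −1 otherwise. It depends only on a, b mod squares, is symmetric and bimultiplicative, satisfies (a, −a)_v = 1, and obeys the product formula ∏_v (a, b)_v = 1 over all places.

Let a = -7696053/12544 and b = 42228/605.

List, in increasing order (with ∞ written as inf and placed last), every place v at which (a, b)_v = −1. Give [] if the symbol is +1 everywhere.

[3, 5, 17, 23]

(a, b) ≡ (-1173, 5865) mod (ℚ^×)²; places V = {2, 3, 5, 7, 11, 17, 23, ∞}.
(a,b)_5: α=0, u≡3; β=-1, v≡3 (mod 5); (3|5)=-1, (3|5)=-1; sign (−1)^0·-1^-1·-1^0 = -1.
(a,b)_11: α=0, u≡5; β=-2, v≡2 (mod 11); (5|11)=+1, (2|11)=-1; sign (−1)^0·+1^-2·-1^0 = +1.
(a,b)_2: α=-8, β=2; u≡3, v≡1 (mod 8); ε(u)ε(v)=1·0, αω(v)=-8·0, βω(u)=2·1; sum ≡ 0  ⇒  +1.
(a,b)_7: α=-2, u≡5; β=0, v≡6 (mod 7); (5|7)=-1, (6|7)=-1; sign (−1)^0·-1^0·-1^-2 = +1.
(a,b)_23: α=1, u≡12; β=1, v≡6 (mod 23); (12|23)=+1, (6|23)=+1; sign (−1)^1·+1^1·+1^1 = -1.
(a,b)_17: α=1, u≡8; β=1, v≡7 (mod 17); (8|17)=+1, (7|17)=-1; sign (−1)^0·+1^1·-1^1 = -1.
(a,b)_∞: sgn(-1173)=−, sgn(5865)=+, so +1.
(a,b)_3: α=9, u≡2; β=3, v≡2 (mod 3); (2|3)=-1, (2|3)=-1; sign (−1)^1·-1^3·-1^9 = -1.
Ram(-1173, 5865) = {3, 5, 17, 23}; no ℚ_3-point on the conic.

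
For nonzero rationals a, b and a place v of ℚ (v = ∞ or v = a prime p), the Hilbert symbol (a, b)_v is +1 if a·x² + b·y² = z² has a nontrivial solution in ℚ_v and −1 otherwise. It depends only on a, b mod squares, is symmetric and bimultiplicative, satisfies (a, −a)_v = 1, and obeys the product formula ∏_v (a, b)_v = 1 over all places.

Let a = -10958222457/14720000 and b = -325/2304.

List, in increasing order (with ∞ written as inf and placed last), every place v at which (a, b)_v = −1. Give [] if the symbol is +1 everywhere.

[23, inf]

Mod squares: a ≡ -391, b ≡ -13. Check v ∈ {∞, 2, 3, 5, 7, 13, 17, 23, 31}.
v=5: a=5^-4·(≡4), b=5^2·(≡3) mod 5; (4|5)=+1, (3|5)=-1; (−1)^{-4·2·2}·(+1)^2·(-1)^-4 = +1.
v=3: a=3^4·(≡2), b=3^-2·(≡2) mod 3; (2|3)=-1, (2|3)=-1; (−1)^{4·-2·1}·(-1)^-2·(-1)^4 = +1.
v=17: a=17^1·(≡12), b=17^0·(≡13) mod 17; (12|17)=-1, (13|17)=+1; (−1)^{1·0·8}·(-1)^0·(+1)^1 = +1.
v=13: a=13^2·(≡9), b=13^1·(≡9) mod 13; (9|13)=+1, (9|13)=+1; (−1)^{2·1·6}·(+1)^1·(+1)^2 = +1.
v=∞: -391 < 0 and -13 < 0  ⇒  (a,b)_∞ = -1.
v=31: a=31^2·(≡23), b=31^0·(≡14) mod 31; (23|31)=-1, (14|31)=+1; (−1)^{2·0·15}·(-1)^0·(+1)^2 = +1.
v=2: v_2(a)=-10, v_2(b)=-8; units ≡ 1, 3 (mod 8); ε·ε+αω+βω = 0·1+-10·1+-8·0 ≡ 0  ⇒  (a,b)_2 = +1.
v=7: a=7^2·(≡4), b=7^0·(≡4) mod 7; (4|7)=+1, (4|7)=+1; (−1)^{2·0·3}·(+1)^0·(+1)^2 = +1.
v=23: a=23^-1·(≡4), b=23^0·(≡5) mod 23; (4|23)=+1, (5|23)=-1; (−1)^{-1·0·11}·(+1)^0·(-1)^-1 = -1.
(-391, -13 / ℚ) ramifies at {23, ∞}: a division algebra.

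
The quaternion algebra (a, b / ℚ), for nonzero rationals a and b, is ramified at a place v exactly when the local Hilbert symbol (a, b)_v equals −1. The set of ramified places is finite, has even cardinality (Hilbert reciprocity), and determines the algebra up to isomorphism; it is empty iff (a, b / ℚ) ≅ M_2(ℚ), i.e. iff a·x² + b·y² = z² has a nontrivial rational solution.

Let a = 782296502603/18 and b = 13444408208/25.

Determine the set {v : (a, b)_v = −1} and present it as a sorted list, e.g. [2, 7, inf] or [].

Mod squares: a ≡ 245014, b ≡ 2327633. Check v ∈ {∞, 2, 3, 5, 7, 11, 19, 37, 43}.
v=7: a=7^3·(≡4), b=7^1·(≡3) mod 7; (4|7)=+1, (3|7)=-1; (−1)^{3·1·3}·(+1)^1·(-1)^3 = +1.
v=43: a=43^1·(≡42), b=43^1·(≡19) mod 43; (42|43)=-1, (19|43)=-1; (−1)^{1·1·21}·(-1)^1·(-1)^1 = -1.
v=3: a=3^-2·(≡1), b=3^0·(≡2) mod 3; (1|3)=+1, (2|3)=-1; (−1)^{-2·0·1}·(+1)^0·(-1)^-2 = +1.
v=2: v_2(a)=-1, v_2(b)=4; units ≡ 3, 1 (mod 8); ε·ε+αω+βω = 1·0+-1·0+4·1 ≡ 0  ⇒  (a,b)_2 = +1.
v=∞: 245014 > 0 and 2327633 > 0  ⇒  (a,b)_∞ = +1.
v=11: a=11^1·(≡8), b=11^1·(≡6) mod 11; (8|11)=-1, (6|11)=-1; (−1)^{1·1·5}·(-1)^1·(-1)^1 = -1.
v=5: a=5^0·(≡1), b=5^-2·(≡3) mod 5; (1|5)=+1, (3|5)=-1; (−1)^{0·-2·2}·(+1)^-2·(-1)^0 = +1.
v=37: a=37^1·(≡10), b=37^1·(≡34) mod 37; (10|37)=+1, (34|37)=+1; (−1)^{1·1·18}·(+1)^1·(+1)^1 = +1.
v=19: a=19^4·(≡17), b=19^3·(≡12) mod 19; (17|19)=+1, (12|19)=-1; (−1)^{4·3·9}·(+1)^3·(-1)^4 = +1.
Ram(245014, 2327633) = {11, 43}; no ℚ_11-point on the conic.

[11, 43]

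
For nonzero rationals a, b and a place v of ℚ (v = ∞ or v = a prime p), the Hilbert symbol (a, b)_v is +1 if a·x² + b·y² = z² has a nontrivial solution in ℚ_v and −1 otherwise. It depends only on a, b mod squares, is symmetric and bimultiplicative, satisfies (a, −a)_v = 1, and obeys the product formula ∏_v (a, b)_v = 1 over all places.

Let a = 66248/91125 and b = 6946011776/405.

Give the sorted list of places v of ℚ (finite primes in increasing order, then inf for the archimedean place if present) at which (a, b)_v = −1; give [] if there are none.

[2, 5, 17, 23]

Mod squares: a ≡ 10, b ≡ 4484770. Check v ∈ {∞, 2, 3, 5, 7, 11, 13, 17, 23, 31, 37}.
v=11: a=11^0·(≡6), b=11^2·(≡3) mod 11; (6|11)=-1, (3|11)=+1; (−1)^{0·2·5}·(-1)^2·(+1)^0 = +1.
v=31: a=31^0·(≡2), b=31^1·(≡29) mod 31; (2|31)=+1, (29|31)=-1; (−1)^{0·1·15}·(+1)^1·(-1)^0 = +1.
v=∞: 10 > 0 and 4484770 > 0  ⇒  (a,b)_∞ = +1.
v=2: v_2(a)=3, v_2(b)=7; units ≡ 5, 1 (mod 8); ε·ε+αω+βω = 0·0+3·0+7·1 ≡ 1  ⇒  (a,b)_2 = -1.
v=3: a=3^-6·(≡1), b=3^-4·(≡1) mod 3; (1|3)=+1, (1|3)=+1; (−1)^{-6·-4·1}·(+1)^-4·(+1)^-6 = +1.
v=13: a=13^2·(≡10), b=13^0·(≡1) mod 13; (10|13)=+1, (1|13)=+1; (−1)^{2·0·6}·(+1)^0·(+1)^2 = +1.
v=37: a=37^0·(≡34), b=37^1·(≡17) mod 37; (34|37)=+1, (17|37)=-1; (−1)^{0·1·18}·(+1)^1·(-1)^0 = +1.
v=7: a=7^2·(≡6), b=7^0·(≡3) mod 7; (6|7)=-1, (3|7)=-1; (−1)^{2·0·3}·(-1)^0·(-1)^2 = +1.
v=23: a=23^0·(≡15), b=23^1·(≡5) mod 23; (15|23)=-1, (5|23)=-1; (−1)^{0·1·11}·(-1)^1·(-1)^0 = -1.
v=5: a=5^-3·(≡2), b=5^-1·(≡1) mod 5; (2|5)=-1, (1|5)=+1; (−1)^{-3·-1·2}·(-1)^-1·(+1)^-3 = -1.
v=17: a=17^0·(≡10), b=17^1·(≡1) mod 17; (10|17)=-1, (1|17)=+1; (−1)^{0·1·8}·(-1)^1·(+1)^0 = -1.
(10, 4484770 / ℚ) ramifies at {2, 5, 17, 23}: a division algebra.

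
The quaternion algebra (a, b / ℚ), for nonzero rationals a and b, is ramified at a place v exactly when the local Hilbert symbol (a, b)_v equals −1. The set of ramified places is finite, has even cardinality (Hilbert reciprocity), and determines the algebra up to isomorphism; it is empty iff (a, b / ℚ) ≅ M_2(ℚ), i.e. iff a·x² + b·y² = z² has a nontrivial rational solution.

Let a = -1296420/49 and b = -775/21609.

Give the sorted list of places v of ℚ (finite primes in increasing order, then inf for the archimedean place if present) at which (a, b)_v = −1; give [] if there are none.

[3, 17, 31, inf]

Mod squares: a ≡ -324105, b ≡ -31. Check v ∈ {∞, 2, 3, 5, 7, 17, 31, 41}.
v=7: a=7^-2·(≡1), b=7^-4·(≡1) mod 7; (1|7)=+1, (1|7)=+1; (−1)^{-2·-4·3}·(+1)^-4·(+1)^-2 = +1.
v=5: a=5^1·(≡4), b=5^2·(≡1) mod 5; (4|5)=+1, (1|5)=+1; (−1)^{1·2·2}·(+1)^2·(+1)^1 = +1.
v=3: a=3^1·(≡1), b=3^-2·(≡2) mod 3; (1|3)=+1, (2|3)=-1; (−1)^{1·-2·1}·(+1)^-2·(-1)^1 = -1.
v=31: a=31^1·(≡12), b=31^1·(≡3) mod 31; (12|31)=-1, (3|31)=-1; (−1)^{1·1·15}·(-1)^1·(-1)^1 = -1.
v=41: a=41^1·(≡4), b=41^0·(≡2) mod 41; (4|41)=+1, (2|41)=+1; (−1)^{1·0·20}·(+1)^0·(+1)^1 = +1.
v=17: a=17^1·(≡16), b=17^0·(≡12) mod 17; (16|17)=+1, (12|17)=-1; (−1)^{1·0·8}·(+1)^0·(-1)^1 = -1.
v=2: v_2(a)=2, v_2(b)=0; units ≡ 7, 1 (mod 8); ε·ε+αω+βω = 1·0+2·0+0·0 ≡ 0  ⇒  (a,b)_2 = +1.
v=∞: -324105 < 0 and -31 < 0  ⇒  (a,b)_∞ = -1.
Ram(-324105, -31) = {3, 17, 31, ∞}; no ℚ_3-point on the conic.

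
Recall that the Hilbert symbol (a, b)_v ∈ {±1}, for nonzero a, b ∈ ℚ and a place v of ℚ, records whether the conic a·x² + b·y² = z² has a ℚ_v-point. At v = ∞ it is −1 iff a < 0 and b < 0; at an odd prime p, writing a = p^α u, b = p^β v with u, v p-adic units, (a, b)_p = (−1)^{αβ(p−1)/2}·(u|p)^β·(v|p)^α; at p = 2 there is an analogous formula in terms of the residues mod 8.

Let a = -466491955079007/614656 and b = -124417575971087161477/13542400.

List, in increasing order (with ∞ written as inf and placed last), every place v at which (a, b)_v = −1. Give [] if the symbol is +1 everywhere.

(a, b) ≡ (-18183, -37) mod (ℚ^×)²; places V = {2, 3, 5, 7, 11, 13, 17, 19, 23, 29, 37, ∞}.
(a,b)_2: α=-8, β=-10; u≡1, v≡3 (mod 8); ε(u)ε(v)=0·1, αω(v)=-8·1, βω(u)=-10·0; sum ≡ 0  ⇒  +1.
(a,b)_19: α=1, u≡18; β=2, v≡7 (mod 19); (18|19)=-1, (7|19)=+1; sign (−1)^0·-1^2·+1^1 = +1.
(a,b)_13: α=2, u≡12; β=2, v≡6 (mod 13); (12|13)=+1, (6|13)=-1; sign (−1)^0·+1^2·-1^2 = +1.
(a,b)_37: α=4, u≡26; β=5, v≡7 (mod 37); (26|37)=+1, (7|37)=+1; sign (−1)^0·+1^5·+1^4 = +1.
(a,b)_∞: sgn(-18183)=−, sgn(-37)=−, so -1.
(a,b)_29: α=1, u≡19; β=2, v≡11 (mod 29); (19|29)=-1, (11|29)=-1; sign (−1)^0·-1^2·-1^1 = -1.
(a,b)_3: α=5, u≡2; β=0, v≡2 (mod 3); (2|3)=-1, (2|3)=-1; sign (−1)^0·-1^0·-1^5 = -1.
(a,b)_17: α=0, u≡6; β=2, v≡5 (mod 17); (6|17)=-1, (5|17)=-1; sign (−1)^0·-1^2·-1^0 = +1.
(a,b)_11: α=1, u≡6; β=2, v≡7 (mod 11); (6|11)=-1, (7|11)=-1; sign (−1)^0·-1^2·-1^1 = -1.
(a,b)_5: α=0, u≡3; β=-2, v≡3 (mod 5); (3|5)=-1, (3|5)=-1; sign (−1)^0·-1^-2·-1^0 = +1.
(a,b)_7: α=-4, u≡6; β=0, v≡5 (mod 7); (6|7)=-1, (5|7)=-1; sign (−1)^0·-1^0·-1^-4 = +1.
(a,b)_23: α=0, u≡14; β=-2, v≡1 (mod 23); (14|23)=-1, (1|23)=+1; sign (−1)^0·-1^-2·+1^0 = +1.
(-18183, -37 / ℚ) ramifies at {3, 11, 29, ∞}: a division algebra.

[3, 11, 29, inf]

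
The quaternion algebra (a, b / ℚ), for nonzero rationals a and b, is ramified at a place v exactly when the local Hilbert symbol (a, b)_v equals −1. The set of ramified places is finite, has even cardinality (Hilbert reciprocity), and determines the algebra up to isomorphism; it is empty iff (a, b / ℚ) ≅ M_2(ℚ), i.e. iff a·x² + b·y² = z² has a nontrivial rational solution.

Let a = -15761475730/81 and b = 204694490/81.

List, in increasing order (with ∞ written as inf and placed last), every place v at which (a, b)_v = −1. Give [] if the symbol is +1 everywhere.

[2, 5, 7, 11]

Mod squares: a ≡ -130, b ≡ 10010. Check v ∈ {∞, 2, 3, 5, 7, 11, 13}.
v=11: a=11^4·(≡10), b=11^3·(≡8) mod 11; (10|11)=-1, (8|11)=-1; (−1)^{4·3·5}·(-1)^3·(-1)^4 = -1.
v=3: a=3^-4·(≡2), b=3^-4·(≡2) mod 3; (2|3)=-1, (2|3)=-1; (−1)^{-4·-4·1}·(-1)^-4·(-1)^-4 = +1.
v=∞: -130 < 0 and 10010 > 0  ⇒  (a,b)_∞ = +1.
v=5: a=5^1·(≡4), b=5^1·(≡3) mod 5; (4|5)=+1, (3|5)=-1; (−1)^{1·1·2}·(+1)^1·(-1)^1 = -1.
v=2: v_2(a)=1, v_2(b)=1; units ≡ 7, 5 (mod 8); ε·ε+αω+βω = 1·0+1·1+1·0 ≡ 1  ⇒  (a,b)_2 = -1.
v=13: a=13^3·(≡4), b=13^3·(≡4) mod 13; (4|13)=+1, (4|13)=+1; (−1)^{3·3·6}·(+1)^3·(+1)^3 = +1.
v=7: a=7^2·(≡3), b=7^1·(≡1) mod 7; (3|7)=-1, (1|7)=+1; (−1)^{2·1·3}·(-1)^1·(+1)^2 = -1.
Ram(-130, 10010) = {2, 5, 7, 11}; no ℚ_2-point on the conic.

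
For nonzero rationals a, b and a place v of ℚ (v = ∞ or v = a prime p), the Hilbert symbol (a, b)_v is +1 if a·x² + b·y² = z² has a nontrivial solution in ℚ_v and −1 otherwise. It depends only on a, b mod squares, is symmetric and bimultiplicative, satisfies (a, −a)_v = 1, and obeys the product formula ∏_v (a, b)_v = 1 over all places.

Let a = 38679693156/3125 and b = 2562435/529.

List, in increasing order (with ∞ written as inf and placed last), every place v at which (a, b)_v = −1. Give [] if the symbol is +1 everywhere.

(a, b) ≡ (4845, 3515) mod (ℚ^×)²; places V = {2, 3, 5, 13, 17, 19, 23, 37, ∞}.
(a,b)_37: α=0, u≡29; β=1, v≡16 (mod 37); (29|37)=-1, (16|37)=+1; sign (−1)^0·-1^1·+1^0 = -1.
(a,b)_17: α=1, u≡13; β=0, v≡4 (mod 17); (13|17)=+1, (4|17)=+1; sign (−1)^0·+1^0·+1^1 = +1.
(a,b)_23: α=0, u≡20; β=-2, v≡5 (mod 23); (20|23)=-1, (5|23)=-1; sign (−1)^0·-1^-2·-1^0 = +1.
(a,b)_5: α=-5, u≡1; β=1, v≡3 (mod 5); (1|5)=+1, (3|5)=-1; sign (−1)^0·+1^1·-1^-5 = -1.
(a,b)_19: α=1, u≡3; β=1, v≡18 (mod 19); (3|19)=-1, (18|19)=-1; sign (−1)^1·-1^1·-1^1 = -1.
(a,b)_3: α=11, u≡1; β=6, v≡2 (mod 3); (1|3)=+1, (2|3)=-1; sign (−1)^0·+1^6·-1^11 = -1.
(a,b)_13: α=2, u≡9; β=0, v≡2 (mod 13); (9|13)=+1, (2|13)=-1; sign (−1)^0·+1^0·-1^2 = +1.
(a,b)_∞: sgn(4845)=+, sgn(3515)=+, so +1.
(a,b)_2: α=2, β=0; u≡5, v≡3 (mod 8); ε(u)ε(v)=0·1, αω(v)=2·1, βω(u)=0·1; sum ≡ 0  ⇒  +1.
|Ram(4845, 3515)| = 4, even; anisotropic at {3, 5, 19, 37}.

[3, 5, 19, 37]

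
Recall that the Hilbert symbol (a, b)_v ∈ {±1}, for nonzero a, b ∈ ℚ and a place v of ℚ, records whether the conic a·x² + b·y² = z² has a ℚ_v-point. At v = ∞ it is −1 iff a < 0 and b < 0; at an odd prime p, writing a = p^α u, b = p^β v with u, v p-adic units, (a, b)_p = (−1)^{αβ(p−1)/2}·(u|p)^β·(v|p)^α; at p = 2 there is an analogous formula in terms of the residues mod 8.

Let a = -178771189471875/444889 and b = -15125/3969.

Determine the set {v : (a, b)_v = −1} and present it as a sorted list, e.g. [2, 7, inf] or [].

(a, b) ≡ (-12155, -5) mod (ℚ^×)²; places V = {2, 3, 5, 7, 11, 13, 17, 23, 29, ∞}.
(a,b)_23: α=-2, u≡13; β=0, v≡6 (mod 23); (13|23)=+1, (6|23)=+1; sign (−1)^0·+1^0·+1^-2 = +1.
(a,b)_7: α=4, u≡2; β=-2, v≡4 (mod 7); (2|7)=+1, (4|7)=+1; sign (−1)^0·+1^-2·+1^4 = +1.
(a,b)_17: α=1, u≡9; β=0, v≡7 (mod 17); (9|17)=+1, (7|17)=-1; sign (−1)^0·+1^0·-1^1 = -1.
(a,b)_2: α=0, β=0; u≡5, v≡3 (mod 8); ε(u)ε(v)=0·1, αω(v)=0·1, βω(u)=0·1; sum ≡ 0  ⇒  +1.
(a,b)_29: α=-2, u≡28; β=0, v≡4 (mod 29); (28|29)=+1, (4|29)=+1; sign (−1)^0·+1^0·+1^-2 = +1.
(a,b)_∞: sgn(-12155)=−, sgn(-5)=−, so -1.
(a,b)_11: α=3, u≡2; β=2, v≡2 (mod 11); (2|11)=-1, (2|11)=-1; sign (−1)^0·-1^2·-1^3 = -1.
(a,b)_13: α=1, u≡10; β=0, v≡5 (mod 13); (10|13)=+1, (5|13)=-1; sign (−1)^0·+1^0·-1^1 = -1.
(a,b)_5: α=5, u≡1; β=3, v≡1 (mod 5); (1|5)=+1, (1|5)=+1; sign (−1)^0·+1^3·+1^5 = +1.
(a,b)_3: α=4, u≡1; β=-4, v≡1 (mod 3); (1|3)=+1, (1|3)=+1; sign (−1)^0·+1^-4·+1^4 = +1.
|Ram(-12155, -5)| = 4, even; anisotropic at {11, 13, 17, ∞}.

[11, 13, 17, inf]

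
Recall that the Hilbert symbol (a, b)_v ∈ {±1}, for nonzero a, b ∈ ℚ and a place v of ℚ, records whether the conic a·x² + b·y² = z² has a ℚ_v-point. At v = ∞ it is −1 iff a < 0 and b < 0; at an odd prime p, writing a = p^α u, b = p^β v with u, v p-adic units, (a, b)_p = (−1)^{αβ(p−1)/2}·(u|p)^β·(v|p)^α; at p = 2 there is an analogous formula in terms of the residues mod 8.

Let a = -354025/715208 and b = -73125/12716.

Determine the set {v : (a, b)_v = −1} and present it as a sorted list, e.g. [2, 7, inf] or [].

[13, inf]

Mod squares: a ≡ -2, b ≡ -143. Check v ∈ {∞, 2, 3, 5, 7, 11, 13, 17, 23}.
v=23: a=23^-2·(≡11), b=23^0·(≡18) mod 23; (11|23)=-1, (18|23)=+1; (−1)^{-2·0·11}·(-1)^0·(+1)^-2 = +1.
v=3: a=3^0·(≡1), b=3^2·(≡1) mod 3; (1|3)=+1, (1|3)=+1; (−1)^{0·2·1}·(+1)^2·(+1)^0 = +1.
v=11: a=11^0·(≡1), b=11^-1·(≡3) mod 11; (1|11)=+1, (3|11)=+1; (−1)^{0·-1·5}·(+1)^-1·(+1)^0 = +1.
v=13: a=13^-2·(≡8), b=13^1·(≡2) mod 13; (8|13)=-1, (2|13)=-1; (−1)^{-2·1·6}·(-1)^1·(-1)^-2 = -1.
v=∞: -2 < 0 and -143 < 0  ⇒  (a,b)_∞ = -1.
v=5: a=5^2·(≡3), b=5^4·(≡3) mod 5; (3|5)=-1, (3|5)=-1; (−1)^{2·4·2}·(-1)^4·(-1)^2 = +1.
v=2: v_2(a)=-3, v_2(b)=-2; units ≡ 7, 1 (mod 8); ε·ε+αω+βω = 1·0+-3·0+-2·0 ≡ 0  ⇒  (a,b)_2 = +1.
v=17: a=17^2·(≡16), b=17^-2·(≡6) mod 17; (16|17)=+1, (6|17)=-1; (−1)^{2·-2·8}·(+1)^-2·(-1)^2 = +1.
v=7: a=7^2·(≡5), b=7^0·(≡1) mod 7; (5|7)=-1, (1|7)=+1; (−1)^{2·0·3}·(-1)^0·(+1)^2 = +1.
(-2, -143 / ℚ) ramifies at {13, ∞}: a division algebra.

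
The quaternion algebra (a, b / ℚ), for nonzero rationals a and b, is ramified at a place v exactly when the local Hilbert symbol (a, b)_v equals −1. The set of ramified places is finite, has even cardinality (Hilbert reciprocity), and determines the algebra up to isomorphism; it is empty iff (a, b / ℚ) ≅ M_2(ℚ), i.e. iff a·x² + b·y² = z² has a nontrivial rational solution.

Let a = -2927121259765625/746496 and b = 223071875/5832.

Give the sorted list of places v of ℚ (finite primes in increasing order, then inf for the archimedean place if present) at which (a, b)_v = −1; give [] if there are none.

(a, b) ≡ (-17, 2470) mod (ℚ^×)²; places V = {2, 3, 5, 13, 17, 19, ∞}.
(a,b)_∞: sgn(-17)=−, sgn(2470)=+, so +1.
(a,b)_13: α=2, u≡12; β=1, v≡8 (mod 13); (12|13)=+1, (8|13)=-1; sign (−1)^0·+1^1·-1^2 = +1.
(a,b)_5: α=10, u≡3; β=5, v≡4 (mod 5); (3|5)=-1, (4|5)=+1; sign (−1)^0·-1^5·+1^10 = -1.
(a,b)_2: α=-10, β=-3; u≡7, v≡3 (mod 8); ε(u)ε(v)=1·1, αω(v)=-10·1, βω(u)=-3·0; sum ≡ 1  ⇒  -1.
(a,b)_17: α=3, u≡4; β=2, v≡7 (mod 17); (4|17)=+1, (7|17)=-1; sign (−1)^0·+1^2·-1^3 = -1.
(a,b)_19: α=2, u≡3; β=1, v≡7 (mod 19); (3|19)=-1, (7|19)=+1; sign (−1)^0·-1^1·+1^2 = -1.
(a,b)_3: α=-6, u≡1; β=-6, v≡1 (mod 3); (1|3)=+1, (1|3)=+1; sign (−1)^0·+1^-6·+1^-6 = +1.
(-17, 2470 / ℚ) ramifies at {2, 5, 17, 19}: a division algebra.

[2, 5, 17, 19]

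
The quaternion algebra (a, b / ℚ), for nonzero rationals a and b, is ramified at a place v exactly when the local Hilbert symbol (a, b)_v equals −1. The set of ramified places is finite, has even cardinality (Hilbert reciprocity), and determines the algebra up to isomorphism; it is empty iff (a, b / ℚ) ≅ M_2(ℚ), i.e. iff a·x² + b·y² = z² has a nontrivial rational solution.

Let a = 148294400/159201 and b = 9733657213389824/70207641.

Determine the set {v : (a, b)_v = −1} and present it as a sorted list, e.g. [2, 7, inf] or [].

[2, 13, 29, 47]

(a, b) ≡ (23171, 611) mod (ℚ^×)²; places V = {2, 3, 5, 7, 11, 13, 17, 19, 23, 29, 47, ∞}.
(a,b)_17: α=1, u≡11; β=2, v≡2 (mod 17); (11|17)=-1, (2|17)=+1; sign (−1)^0·-1^2·+1^1 = +1.
(a,b)_47: α=1, u≡31; β=1, v≡10 (mod 47); (31|47)=-1, (10|47)=-1; sign (−1)^1·-1^1·-1^1 = -1.
(a,b)_29: α=1, u≡16; β=2, v≡2 (mod 29); (16|29)=+1, (2|29)=-1; sign (−1)^0·+1^2·-1^1 = -1.
(a,b)_5: α=2, u≡1; β=0, v≡4 (mod 5); (1|5)=+1, (4|5)=+1; sign (−1)^0·+1^0·+1^2 = +1.
(a,b)_13: α=0, u≡11; β=1, v≡2 (mod 13); (11|13)=-1, (2|13)=-1; sign (−1)^0·-1^1·-1^0 = -1.
(a,b)_∞: sgn(23171)=+, sgn(611)=+, so +1.
(a,b)_3: α=-2, u≡2; β=-4, v≡2 (mod 3); (2|3)=-1, (2|3)=-1; sign (−1)^0·-1^-4·-1^-2 = +1.
(a,b)_23: α=0, u≡11; β=2, v≡12 (mod 23); (11|23)=-1, (12|23)=+1; sign (−1)^0·-1^2·+1^0 = +1.
(a,b)_19: α=-2, u≡2; β=-2, v≡15 (mod 19); (2|19)=-1, (15|19)=-1; sign (−1)^0·-1^-2·-1^-2 = +1.
(a,b)_11: α=0, u≡5; β=2, v≡10 (mod 11); (5|11)=+1, (10|11)=-1; sign (−1)^0·+1^2·-1^0 = +1.
(a,b)_7: α=-2, u≡2; β=-4, v≡4 (mod 7); (2|7)=+1, (4|7)=+1; sign (−1)^0·+1^-4·+1^-2 = +1.
(a,b)_2: α=8, β=10; u≡3, v≡3 (mod 8); ε(u)ε(v)=1·1, αω(v)=8·1, βω(u)=10·1; sum ≡ 1  ⇒  -1.
Ram(23171, 611) = {2, 13, 29, 47}; no ℚ_2-point on the conic.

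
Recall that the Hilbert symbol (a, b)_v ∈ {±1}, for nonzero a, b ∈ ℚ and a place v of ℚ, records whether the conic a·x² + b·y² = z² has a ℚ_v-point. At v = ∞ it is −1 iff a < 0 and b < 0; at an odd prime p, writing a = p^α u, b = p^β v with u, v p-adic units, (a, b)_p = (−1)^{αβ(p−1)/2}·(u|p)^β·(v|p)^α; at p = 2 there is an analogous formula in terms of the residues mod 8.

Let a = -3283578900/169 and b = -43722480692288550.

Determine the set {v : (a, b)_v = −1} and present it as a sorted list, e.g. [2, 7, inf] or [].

(a, b) ≡ (-3648421, -6438) mod (ℚ^×)²; places V = {2, 3, 5, 7, 13, 17, 23, 29, 31, 37, 43, ∞}.
(a,b)_43: α=1, u≡35; β=2, v≡18 (mod 43); (35|43)=+1, (18|43)=-1; sign (−1)^0·+1^2·-1^1 = -1.
(a,b)_∞: sgn(-3648421)=−, sgn(-6438)=−, so -1.
(a,b)_23: α=1, u≡13; β=2, v≡6 (mod 23); (13|23)=+1, (6|23)=+1; sign (−1)^0·+1^2·+1^1 = +1.
(a,b)_17: α=1, u≡12; β=2, v≡10 (mod 17); (12|17)=-1, (10|17)=-1; sign (−1)^0·-1^2·-1^1 = -1.
(a,b)_37: α=0, u≡27; β=1, v≡26 (mod 37); (27|37)=+1, (26|37)=+1; sign (−1)^0·+1^1·+1^0 = +1.
(a,b)_29: α=0, u≡21; β=1, v≡19 (mod 29); (21|29)=-1, (19|29)=-1; sign (−1)^0·-1^1·-1^0 = -1.
(a,b)_13: α=-2, u≡9; β=0, v≡4 (mod 13); (9|13)=+1, (4|13)=+1; sign (−1)^0·+1^0·+1^-2 = +1.
(a,b)_7: α=1, u≡5; β=0, v≡2 (mod 7); (5|7)=-1, (2|7)=+1; sign (−1)^0·-1^0·+1^1 = +1.
(a,b)_31: α=1, u≡10; β=2, v≡25 (mod 31); (10|31)=+1, (25|31)=+1; sign (−1)^0·+1^2·+1^1 = +1.
(a,b)_3: α=2, u≡2; β=1, v≡2 (mod 3); (2|3)=-1, (2|3)=-1; sign (−1)^0·-1^1·-1^2 = -1.
(a,b)_5: α=2, u≡1; β=2, v≡3 (mod 5); (1|5)=+1, (3|5)=-1; sign (−1)^0·+1^2·-1^2 = +1.
(a,b)_2: α=2, β=1; u≡3, v≡5 (mod 8); ε(u)ε(v)=1·0, αω(v)=2·1, βω(u)=1·1; sum ≡ 1  ⇒  -1.
(-3648421, -6438 / ℚ) ramifies at {2, 3, 17, 29, 43, ∞}: a division algebra.

[2, 3, 17, 29, 43, inf]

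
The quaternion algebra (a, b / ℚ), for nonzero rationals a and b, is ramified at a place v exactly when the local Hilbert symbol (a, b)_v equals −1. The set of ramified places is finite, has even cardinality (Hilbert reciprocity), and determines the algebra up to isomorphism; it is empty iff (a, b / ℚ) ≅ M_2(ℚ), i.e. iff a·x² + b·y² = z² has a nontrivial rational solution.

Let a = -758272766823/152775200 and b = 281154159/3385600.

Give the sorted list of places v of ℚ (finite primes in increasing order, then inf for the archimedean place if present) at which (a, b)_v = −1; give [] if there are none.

[3, 31]

Mod squares: a ≡ -286, b ≡ 385671. Check v ∈ {∞, 2, 3, 5, 11, 13, 19, 23, 29, 31}.
v=∞: -286 < 0 and 385671 > 0  ⇒  (a,b)_∞ = +1.
v=29: a=29^2·(≡23), b=29^1·(≡27) mod 29; (23|29)=+1, (27|29)=-1; (−1)^{2·1·14}·(+1)^1·(-1)^2 = +1.
v=23: a=23^-2·(≡13), b=23^-2·(≡11) mod 23; (13|23)=+1, (11|23)=-1; (−1)^{-2·-2·11}·(+1)^-2·(-1)^-2 = +1.
v=19: a=19^-2·(≡18), b=19^0·(≡7) mod 19; (18|19)=-1, (7|19)=+1; (−1)^{-2·0·9}·(-1)^0·(+1)^-2 = +1.
v=2: v_2(a)=-5, v_2(b)=-8; units ≡ 1, 7 (mod 8); ε·ε+αω+βω = 0·1+-5·0+-8·0 ≡ 0  ⇒  (a,b)_2 = +1.
v=11: a=11^1·(≡7), b=11^1·(≡5) mod 11; (7|11)=-1, (5|11)=+1; (−1)^{1·1·5}·(-1)^1·(+1)^1 = +1.
v=5: a=5^-2·(≡4), b=5^-2·(≡1) mod 5; (4|5)=+1, (1|5)=+1; (−1)^{-2·-2·2}·(+1)^-2·(+1)^-2 = +1.
v=13: a=13^1·(≡12), b=13^1·(≡4) mod 13; (12|13)=+1, (4|13)=+1; (−1)^{1·1·6}·(+1)^1·(+1)^1 = +1.
v=3: a=3^8·(≡2), b=3^7·(≡1) mod 3; (2|3)=-1, (1|3)=+1; (−1)^{8·7·1}·(-1)^7·(+1)^8 = -1.
v=31: a=31^2·(≡27), b=31^1·(≡19) mod 31; (27|31)=-1, (19|31)=+1; (−1)^{2·1·15}·(-1)^1·(+1)^2 = -1.
(-286, 385671 / ℚ) ramifies at {3, 31}: a division algebra.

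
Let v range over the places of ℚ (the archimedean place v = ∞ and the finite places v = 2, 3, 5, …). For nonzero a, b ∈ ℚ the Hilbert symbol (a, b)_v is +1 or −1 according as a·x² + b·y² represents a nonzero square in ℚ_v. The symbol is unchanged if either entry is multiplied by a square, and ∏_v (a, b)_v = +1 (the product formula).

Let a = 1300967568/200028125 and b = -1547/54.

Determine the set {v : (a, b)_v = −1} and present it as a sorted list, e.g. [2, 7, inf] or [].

Mod squares: a ≡ 85, b ≡ -9282. Check v ∈ {∞, 2, 3, 5, 7, 11, 13, 17, 23}.
v=11: a=11^-2·(≡10), b=11^0·(≡7) mod 11; (10|11)=-1, (7|11)=-1; (−1)^{-2·0·5}·(-1)^0·(-1)^-2 = +1.
v=5: a=5^-5·(≡2), b=5^0·(≡2) mod 5; (2|5)=-1, (2|5)=-1; (−1)^{-5·0·2}·(-1)^0·(-1)^-5 = -1.
v=17: a=17^1·(≡3), b=17^1·(≡15) mod 17; (3|17)=-1, (15|17)=+1; (−1)^{1·1·8}·(-1)^1·(+1)^1 = -1.
v=2: v_2(a)=4, v_2(b)=-1; units ≡ 5, 7 (mod 8); ε·ε+αω+βω = 0·1+4·0+-1·1 ≡ 1  ⇒  (a,b)_2 = -1.
v=3: a=3^14·(≡1), b=3^-3·(≡2) mod 3; (1|3)=+1, (2|3)=-1; (−1)^{14·-3·1}·(+1)^-3·(-1)^14 = +1.
v=7: a=7^0·(≡4), b=7^1·(≡2) mod 7; (4|7)=+1, (2|7)=+1; (−1)^{0·1·3}·(+1)^1·(+1)^0 = +1.
v=23: a=23^-2·(≡6), b=23^0·(≡5) mod 23; (6|23)=+1, (5|23)=-1; (−1)^{-2·0·11}·(+1)^0·(-1)^-2 = +1.
v=∞: 85 > 0 and -9282 < 0  ⇒  (a,b)_∞ = +1.
v=13: a=13^0·(≡11), b=13^1·(≡12) mod 13; (11|13)=-1, (12|13)=+1; (−1)^{0·1·6}·(-1)^1·(+1)^0 = -1.
(85, -9282 / ℚ) ramifies at {2, 5, 13, 17}: a division algebra.

[2, 5, 13, 17]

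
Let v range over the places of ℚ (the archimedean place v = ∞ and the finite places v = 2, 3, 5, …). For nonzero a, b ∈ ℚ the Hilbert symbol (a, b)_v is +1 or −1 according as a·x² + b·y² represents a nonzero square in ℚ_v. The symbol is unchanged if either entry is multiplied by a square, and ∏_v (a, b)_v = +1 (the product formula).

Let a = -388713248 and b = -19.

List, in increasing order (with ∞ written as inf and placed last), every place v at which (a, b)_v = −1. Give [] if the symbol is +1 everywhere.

(a, b) ≡ (-67298, -19) mod (ℚ^×)²; places V = {2, 7, 11, 19, 23, ∞}.
(a,b)_11: α=1, u≡9; β=0, v≡3 (mod 11); (9|11)=+1, (3|11)=+1; sign (−1)^0·+1^0·+1^1 = +1.
(a,b)_19: α=3, u≡5; β=1, v≡18 (mod 19); (5|19)=+1, (18|19)=-1; sign (−1)^1·+1^1·-1^3 = +1.
(a,b)_7: α=1, u≡4; β=0, v≡2 (mod 7); (4|7)=+1, (2|7)=+1; sign (−1)^0·+1^0·+1^1 = +1.
(a,b)_∞: sgn(-67298)=−, sgn(-19)=−, so -1.
(a,b)_2: α=5, β=0; u≡7, v≡5 (mod 8); ε(u)ε(v)=1·0, αω(v)=5·1, βω(u)=0·0; sum ≡ 1  ⇒  -1.
(a,b)_23: α=1, u≡8; β=0, v≡4 (mod 23); (8|23)=+1, (4|23)=+1; sign (−1)^0·+1^0·+1^1 = +1.
(-67298, -19 / ℚ) ramifies at {2, ∞}: a division algebra.

[2, inf]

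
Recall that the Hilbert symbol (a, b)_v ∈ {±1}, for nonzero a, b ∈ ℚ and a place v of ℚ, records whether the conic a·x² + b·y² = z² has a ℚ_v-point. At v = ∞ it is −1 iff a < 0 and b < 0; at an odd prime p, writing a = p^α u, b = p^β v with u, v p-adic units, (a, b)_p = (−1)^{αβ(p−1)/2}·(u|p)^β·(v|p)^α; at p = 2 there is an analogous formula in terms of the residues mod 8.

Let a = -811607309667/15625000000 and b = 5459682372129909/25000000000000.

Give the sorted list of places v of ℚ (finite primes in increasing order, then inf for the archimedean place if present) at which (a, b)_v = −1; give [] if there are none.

[7, 17]

Mod squares: a ≡ -323, b ≡ 2261. Check v ∈ {∞, 2, 3, 5, 7, 11, 17, 19, 31}.
v=17: a=17^1·(≡13), b=17^1·(≡7) mod 17; (13|17)=+1, (7|17)=-1; (−1)^{1·1·8}·(+1)^1·(-1)^1 = -1.
v=19: a=19^1·(≡12), b=19^1·(≡16) mod 19; (12|19)=-1, (16|19)=+1; (−1)^{1·1·9}·(-1)^1·(+1)^1 = +1.
v=2: v_2(a)=-6, v_2(b)=-12; units ≡ 5, 5 (mod 8); ε·ε+αω+βω = 0·0+-6·1+-12·1 ≡ 0  ⇒  (a,b)_2 = +1.
v=∞: -323 < 0 and 2261 > 0  ⇒  (a,b)_∞ = +1.
v=31: a=31^2·(≡8), b=31^4·(≡15) mod 31; (8|31)=+1, (15|31)=-1; (−1)^{2·4·15}·(+1)^4·(-1)^2 = +1.
v=5: a=5^-12·(≡2), b=5^-14·(≡4) mod 5; (2|5)=-1, (4|5)=+1; (−1)^{-12·-14·2}·(-1)^-14·(+1)^-12 = +1.
v=7: a=7^4·(≡6), b=7^5·(≡4) mod 7; (6|7)=-1, (4|7)=+1; (−1)^{4·5·3}·(-1)^5·(+1)^4 = -1.
v=3: a=3^2·(≡1), b=3^2·(≡2) mod 3; (1|3)=+1, (2|3)=-1; (−1)^{2·2·1}·(+1)^2·(-1)^2 = +1.
v=11: a=11^2·(≡6), b=11^2·(≡6) mod 11; (6|11)=-1, (6|11)=-1; (−1)^{2·2·5}·(-1)^2·(-1)^2 = +1.
Ram(-323, 2261) = {7, 17}; no ℚ_7-point on the conic.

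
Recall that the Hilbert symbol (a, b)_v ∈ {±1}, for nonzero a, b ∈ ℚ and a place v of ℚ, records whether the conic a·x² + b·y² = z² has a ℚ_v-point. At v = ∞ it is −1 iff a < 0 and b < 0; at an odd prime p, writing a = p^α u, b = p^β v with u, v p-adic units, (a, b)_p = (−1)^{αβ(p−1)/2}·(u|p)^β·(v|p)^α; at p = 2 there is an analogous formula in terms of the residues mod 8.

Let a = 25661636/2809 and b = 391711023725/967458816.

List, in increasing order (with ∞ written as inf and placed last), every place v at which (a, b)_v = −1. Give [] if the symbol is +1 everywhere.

[7, 11]

Mod squares: a ≡ 37961, b ≡ 629. Check v ∈ {∞, 2, 3, 5, 7, 11, 13, 17, 23, 29, 31, 37, 53}.
v=31: a=31^0·(≡24), b=31^2·(≡28) mod 31; (24|31)=-1, (28|31)=+1; (−1)^{0·2·15}·(-1)^2·(+1)^0 = +1.
v=3: a=3^0·(≡2), b=3^-10·(≡2) mod 3; (2|3)=-1, (2|3)=-1; (−1)^{0·-10·1}·(-1)^-10·(-1)^0 = +1.
v=7: a=7^1·(≡3), b=7^2·(≡5) mod 7; (3|7)=-1, (5|7)=-1; (−1)^{1·2·3}·(-1)^2·(-1)^1 = -1.
v=29: a=29^1·(≡20), b=29^0·(≡28) mod 29; (20|29)=+1, (28|29)=+1; (−1)^{1·0·14}·(+1)^0·(+1)^1 = +1.
v=53: a=53^-2·(≡43), b=53^0·(≡6) mod 53; (43|53)=+1, (6|53)=+1; (−1)^{-2·0·26}·(+1)^0·(+1)^-2 = +1.
v=11: a=11^1·(≡10), b=11^0·(≡2) mod 11; (10|11)=-1, (2|11)=-1; (−1)^{1·0·5}·(-1)^0·(-1)^1 = -1.
v=2: v_2(a)=2, v_2(b)=-14; units ≡ 1, 5 (mod 8); ε·ε+αω+βω = 0·0+2·1+-14·0 ≡ 0  ⇒  (a,b)_2 = +1.
v=5: a=5^0·(≡4), b=5^2·(≡4) mod 5; (4|5)=+1, (4|5)=+1; (−1)^{0·2·2}·(+1)^2·(+1)^0 = +1.
v=13: a=13^2·(≡4), b=13^0·(≡5) mod 13; (4|13)=+1, (5|13)=-1; (−1)^{2·0·6}·(+1)^0·(-1)^2 = +1.
v=17: a=17^1·(≡11), b=17^1·(≡10) mod 17; (11|17)=-1, (10|17)=-1; (−1)^{1·1·8}·(-1)^1·(-1)^1 = +1.
v=37: a=37^0·(≡28), b=37^1·(≡19) mod 37; (28|37)=+1, (19|37)=-1; (−1)^{0·1·18}·(+1)^1·(-1)^0 = +1.
v=∞: 37961 > 0 and 629 > 0  ⇒  (a,b)_∞ = +1.
v=23: a=23^0·(≡10), b=23^2·(≡2) mod 23; (10|23)=-1, (2|23)=+1; (−1)^{0·2·11}·(-1)^2·(+1)^0 = +1.
Ram(37961, 629) = {7, 11}; no ℚ_7-point on the conic.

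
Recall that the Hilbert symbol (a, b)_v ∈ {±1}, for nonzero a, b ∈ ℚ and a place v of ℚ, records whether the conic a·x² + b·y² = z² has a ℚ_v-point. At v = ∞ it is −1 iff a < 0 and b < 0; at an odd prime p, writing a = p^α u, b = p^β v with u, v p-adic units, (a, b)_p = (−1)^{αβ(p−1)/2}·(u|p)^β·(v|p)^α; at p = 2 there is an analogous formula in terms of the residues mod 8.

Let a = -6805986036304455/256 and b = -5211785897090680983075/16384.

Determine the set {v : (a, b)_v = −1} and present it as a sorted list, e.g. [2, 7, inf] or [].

[5, 7, 13, inf]

Mod squares: a ≡ -53295, b ≡ -5187. Check v ∈ {∞, 2, 3, 5, 7, 11, 13, 17, 19}.
v=∞: -53295 < 0 and -5187 < 0  ⇒  (a,b)_∞ = -1.
v=5: a=5^1·(≡4), b=5^2·(≡3) mod 5; (4|5)=+1, (3|5)=-1; (−1)^{1·2·2}·(+1)^2·(-1)^1 = -1.
v=17: a=17^3·(≡11), b=17^4·(≡1) mod 17; (11|17)=-1, (1|17)=+1; (−1)^{3·4·8}·(-1)^4·(+1)^3 = +1.
v=3: a=3^3·(≡1), b=3^5·(≡2) mod 3; (1|3)=+1, (2|3)=-1; (−1)^{3·5·1}·(+1)^5·(-1)^3 = +1.
v=7: a=7^4·(≡6), b=7^5·(≡1) mod 7; (6|7)=-1, (1|7)=+1; (−1)^{4·5·3}·(-1)^5·(+1)^4 = -1.
v=11: a=11^3·(≡10), b=11^4·(≡9) mod 11; (10|11)=-1, (9|11)=+1; (−1)^{3·4·5}·(-1)^4·(+1)^3 = +1.
v=13: a=13^2·(≡7), b=13^3·(≡12) mod 13; (7|13)=-1, (12|13)=+1; (−1)^{2·3·6}·(-1)^3·(+1)^2 = -1.
v=2: v_2(a)=-8, v_2(b)=-14; units ≡ 1, 5 (mod 8); ε·ε+αω+βω = 0·0+-8·1+-14·0 ≡ 0  ⇒  (a,b)_2 = +1.
v=19: a=19^1·(≡11), b=19^1·(≡18) mod 19; (11|19)=+1, (18|19)=-1; (−1)^{1·1·9}·(+1)^1·(-1)^1 = +1.
Ram(-53295, -5187) = {5, 7, 13, ∞}; no ℚ_5-point on the conic.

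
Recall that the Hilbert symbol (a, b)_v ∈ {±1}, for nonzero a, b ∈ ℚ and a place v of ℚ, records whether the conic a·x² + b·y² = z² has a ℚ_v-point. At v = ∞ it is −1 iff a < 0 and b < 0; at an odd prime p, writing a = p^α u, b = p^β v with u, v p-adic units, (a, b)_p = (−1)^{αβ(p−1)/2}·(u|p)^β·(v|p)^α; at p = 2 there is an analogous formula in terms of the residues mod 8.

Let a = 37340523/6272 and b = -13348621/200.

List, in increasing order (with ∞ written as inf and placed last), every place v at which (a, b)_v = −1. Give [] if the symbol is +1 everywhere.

(a, b) ≡ (15686, -92378) mod (ℚ^×)²; places V = {2, 3, 5, 7, 11, 13, 17, 19, 23, 31, ∞}.
(a,b)_11: α=1, u≡2; β=1, v≡10 (mod 11); (2|11)=-1, (10|11)=-1; sign (−1)^1·-1^1·-1^1 = -1.
(a,b)_19: α=0, u≡16; β=1, v≡8 (mod 19); (16|19)=+1, (8|19)=-1; sign (−1)^0·+1^1·-1^0 = +1.
(a,b)_5: α=0, u≡4; β=-2, v≡3 (mod 5); (4|5)=+1, (3|5)=-1; sign (−1)^0·+1^-2·-1^0 = +1.
(a,b)_∞: sgn(15686)=+, sgn(-92378)=−, so +1.
(a,b)_3: α=2, u≡2; β=0, v≡1 (mod 3); (2|3)=-1, (1|3)=+1; sign (−1)^0·-1^0·+1^2 = +1.
(a,b)_13: α=0, u≡2; β=1, v≡8 (mod 13); (2|13)=-1, (8|13)=-1; sign (−1)^0·-1^1·-1^0 = -1.
(a,b)_7: α=-2, u≡5; β=0, v≡2 (mod 7); (5|7)=-1, (2|7)=+1; sign (−1)^0·-1^0·+1^-2 = +1.
(a,b)_31: α=1, u≡9; β=0, v≡14 (mod 31); (9|31)=+1, (14|31)=+1; sign (−1)^0·+1^0·+1^1 = +1.
(a,b)_17: α=0, u≡11; β=3, v≡12 (mod 17); (11|17)=-1, (12|17)=-1; sign (−1)^0·-1^3·-1^0 = -1.
(a,b)_23: α=3, u≡15; β=0, v≡6 (mod 23); (15|23)=-1, (6|23)=+1; sign (−1)^0·-1^0·+1^3 = +1.
(a,b)_2: α=-7, β=-3; u≡3, v≡3 (mod 8); ε(u)ε(v)=1·1, αω(v)=-7·1, βω(u)=-3·1; sum ≡ 1  ⇒  -1.
|Ram(15686, -92378)| = 4, even; anisotropic at {2, 11, 13, 17}.

[2, 11, 13, 17]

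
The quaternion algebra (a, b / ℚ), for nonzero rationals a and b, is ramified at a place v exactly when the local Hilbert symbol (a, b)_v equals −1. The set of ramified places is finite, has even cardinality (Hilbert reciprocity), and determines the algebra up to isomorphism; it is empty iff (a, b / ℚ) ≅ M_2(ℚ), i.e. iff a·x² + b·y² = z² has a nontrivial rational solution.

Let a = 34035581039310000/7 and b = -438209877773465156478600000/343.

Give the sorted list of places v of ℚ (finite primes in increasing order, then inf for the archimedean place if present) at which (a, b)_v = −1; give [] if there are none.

Mod squares: a ≡ 133, b ≡ -31272955. Check v ∈ {∞, 2, 3, 5, 7, 13, 19, 31, 37, 41}.
v=3: a=3^4·(≡1), b=3^8·(≡2) mod 3; (1|3)=+1, (2|3)=-1; (−1)^{4·8·1}·(+1)^8·(-1)^4 = +1.
v=5: a=5^4·(≡3), b=5^5·(≡1) mod 5; (3|5)=-1, (1|5)=+1; (−1)^{4·5·2}·(-1)^5·(+1)^4 = -1.
v=37: a=37^2·(≡31), b=37^3·(≡18) mod 37; (31|37)=-1, (18|37)=-1; (−1)^{2·3·18}·(-1)^3·(-1)^2 = -1.
v=∞: 133 > 0 and -31272955 < 0  ⇒  (a,b)_∞ = +1.
v=13: a=13^0·(≡1), b=13^2·(≡3) mod 13; (1|13)=+1, (3|13)=+1; (−1)^{0·2·6}·(+1)^2·(+1)^0 = +1.
v=41: a=41^2·(≡5), b=41^3·(≡40) mod 41; (5|41)=+1, (40|41)=+1; (−1)^{2·3·20}·(+1)^3·(+1)^2 = +1.
v=19: a=19^1·(≡9), b=19^1·(≡6) mod 19; (9|19)=+1, (6|19)=+1; (−1)^{1·1·9}·(+1)^1·(+1)^1 = -1.
v=7: a=7^-1·(≡3), b=7^-3·(≡5) mod 7; (3|7)=-1, (5|7)=-1; (−1)^{-1·-3·3}·(-1)^-3·(-1)^-1 = -1.
v=2: v_2(a)=4, v_2(b)=6; units ≡ 5, 5 (mod 8); ε·ε+αω+βω = 0·0+4·1+6·1 ≡ 0  ⇒  (a,b)_2 = +1.
v=31: a=31^2·(≡2), b=31^3·(≡18) mod 31; (2|31)=+1, (18|31)=+1; (−1)^{2·3·15}·(+1)^3·(+1)^2 = +1.
|Ram(133, -31272955)| = 4, even; anisotropic at {5, 7, 19, 37}.

[5, 7, 19, 37]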